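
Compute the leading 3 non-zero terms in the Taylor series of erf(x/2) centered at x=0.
x^5/(160·√(π)) - x^3/(12·√(π)) + x/√(π)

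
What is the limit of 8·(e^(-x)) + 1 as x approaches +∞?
Evaluate the dominant behaviour as x → +∞; each term tends to a finite value or vanishes.
Limit = 1.

Final answer: 1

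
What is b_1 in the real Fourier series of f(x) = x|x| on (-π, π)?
b_1 = (1/π) ∫_{-π}^{π} f(x)·sin(1x) dx.
Evaluate the integral (use parity and integration by parts as needed): b_1 = (-8 + 2·π^2)/π.

Final answer: (-8 + 2·π^2)/π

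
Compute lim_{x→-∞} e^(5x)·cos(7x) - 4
Evaluate the dominant behaviour as x → -∞; each term tends to a finite value or vanishes.
Limit = -4.

Final answer: -4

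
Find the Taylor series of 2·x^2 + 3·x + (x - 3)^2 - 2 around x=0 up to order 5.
3·x^2 - 3·x + 7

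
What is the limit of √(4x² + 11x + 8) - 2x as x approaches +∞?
As x → +∞: multiply by the conjugate to get (11x+8)/(√(4x²+11x+8)+2x); the denominator ~ 4x, so the limit is 11/4.
Limit = 11/4.

Final answer: 11/4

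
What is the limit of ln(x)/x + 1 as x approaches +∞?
Evaluate the dominant behaviour as x → +∞; each term tends to a finite value or vanishes.
Limit = 1.

Final answer: 1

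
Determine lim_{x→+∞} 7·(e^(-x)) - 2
Evaluate the dominant behaviour as x → +∞; each term tends to a finite value or vanishes.
Limit = -2.

Final answer: -2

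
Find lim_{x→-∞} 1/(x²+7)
Evaluate the dominant behaviour as x → -∞; each term tends to a finite value or vanishes.
Limit = 0.

Final answer: 0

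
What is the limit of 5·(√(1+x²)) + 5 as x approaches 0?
Direct substitution at x = 0 gives 10.

Final answer: 10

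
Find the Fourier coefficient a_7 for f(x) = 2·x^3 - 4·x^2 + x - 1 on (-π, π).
a_7 = (1/π) ∫_{-π}^{π} f(x)·cos(7x) dx.
Evaluate the integral (use parity and integration by parts as needed): a_7 = 16/49.

Final answer: 16/49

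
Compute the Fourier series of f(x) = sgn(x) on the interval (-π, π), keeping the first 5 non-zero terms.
4·sin(x)/π + 4·sin(3·x)/(3·π) + 4·sin(5·x)/(5·π) + 4·sin(7·x)/(7·π) + 4·sin(9·x)/(9·π)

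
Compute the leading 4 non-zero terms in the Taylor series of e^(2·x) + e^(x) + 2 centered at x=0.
3·x^3/2 + 5·x^2/2 + 3·x + 4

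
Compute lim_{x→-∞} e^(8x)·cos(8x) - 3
Evaluate the dominant behaviour as x → -∞; each term tends to a finite value or vanishes.
Limit = -3.

Final answer: -3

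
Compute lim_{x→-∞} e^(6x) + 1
Evaluate the dominant behaviour as x → -∞; each term tends to a finite value or vanishes.
Limit = 1.

Final answer: 1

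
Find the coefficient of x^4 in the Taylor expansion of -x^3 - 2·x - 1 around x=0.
Expand to order 4: -x^3 - 2·x - 1 = -x^3 - 2·x - 1 + O(x^5).
The coefficient of x^4 is 0.

Final answer: 0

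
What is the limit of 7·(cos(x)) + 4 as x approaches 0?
Direct substitution at x = 0 gives 11.

Final answer: 11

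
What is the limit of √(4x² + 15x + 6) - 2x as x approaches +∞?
As x → +∞: multiply by the conjugate to get (15x+6)/(√(4x²+15x+6)+2x); the denominator ~ 4x, so the limit is 15/4.
Limit = 15/4.

Final answer: 15/4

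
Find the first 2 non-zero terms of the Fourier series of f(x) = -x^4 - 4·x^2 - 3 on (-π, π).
(-32 + 8·π^2)·cos(x) - π^4/5 - 4·π^2/3 - 3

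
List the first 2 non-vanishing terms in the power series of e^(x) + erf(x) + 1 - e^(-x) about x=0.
x·(2/√(π) + 2) + 1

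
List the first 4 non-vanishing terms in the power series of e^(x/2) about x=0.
x^3/48 + x^2/8 + x/2 + 1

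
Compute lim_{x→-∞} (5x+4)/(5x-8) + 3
Evaluate the dominant behaviour as x → -∞; each term tends to a finite value or vanishes.
Limit = 4.

Final answer: 4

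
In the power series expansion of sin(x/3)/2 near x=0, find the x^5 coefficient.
Expand to order 5: sin(x/3)/2 = x^5/58320 - x^3/324 + x/6 + O(x^6).
The coefficient of x^5 is 1/58320.

Final answer: 1/58320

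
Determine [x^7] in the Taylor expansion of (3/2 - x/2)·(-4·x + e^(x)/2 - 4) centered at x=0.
Expand to order 7: (3/2 - x/2)·(-4·x + e^(x)/2 - 4) = -x^7/5040 - x^6/960 - x^5/240 - x^4/96 + 17·x^2/8 - 7·x/2 - 21/4 + O(x^8).
The coefficient of x^7 is -1/5040.

Final answer: -1/5040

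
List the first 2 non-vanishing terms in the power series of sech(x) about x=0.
1 - x^2/2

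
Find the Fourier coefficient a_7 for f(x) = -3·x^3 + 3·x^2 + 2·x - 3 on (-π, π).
a_7 = (1/π) ∫_{-π}^{π} f(x)·cos(7x) dx.
Evaluate the integral (use parity and integration by parts as needed): a_7 = -12/49.

Final answer: -12/49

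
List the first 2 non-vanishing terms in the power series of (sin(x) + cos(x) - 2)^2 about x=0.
1 - 2·x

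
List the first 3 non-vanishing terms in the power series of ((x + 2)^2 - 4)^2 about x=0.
x^4 + 8·x^3 + 16·x^2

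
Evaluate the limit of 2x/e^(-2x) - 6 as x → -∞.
The quotient is an ∞/∞ indeterminate form as x → -∞.
Compare growth rates of the dominant terms (exponentials ≫ polynomials ≫ logarithms), or apply L'Hôpital's rule; the quotient → 0.
Adding the constant: 0 - 6 = -6. Limit = -6.

Final answer: -6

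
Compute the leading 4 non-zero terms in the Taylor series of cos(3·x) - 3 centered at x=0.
-81·x^6/80 + 27·x^4/8 - 9·x^2/2 - 2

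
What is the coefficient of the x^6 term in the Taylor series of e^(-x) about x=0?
Expand to order 6: e^(-x) = x^6/720 - x^5/120 + x^4/24 - x^3/6 + x^2/2 - x + 1 + O(x^7).
The coefficient of x^6 is 1/720.

Final answer: 1/720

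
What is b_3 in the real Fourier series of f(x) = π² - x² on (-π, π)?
b_3 = (1/π) ∫_{-π}^{π} f(x)·sin(3x) dx.
Evaluate the integral (use parity and integration by parts as needed): b_3 = 0.

Final answer: 0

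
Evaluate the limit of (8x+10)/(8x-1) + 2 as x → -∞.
Evaluate the dominant behaviour as x → -∞; each term tends to a finite value or vanishes.
Limit = 3.

Final answer: 3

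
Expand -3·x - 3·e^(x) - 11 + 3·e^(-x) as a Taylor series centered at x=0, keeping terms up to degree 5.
-x^5/20 - x^3 - 9·x - 11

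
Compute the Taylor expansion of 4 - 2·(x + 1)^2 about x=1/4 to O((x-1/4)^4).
7/8 - 5·(x - 1/4) - 2·(x - 1/4)^2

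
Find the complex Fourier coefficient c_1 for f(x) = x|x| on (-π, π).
Compute the real Fourier coefficients first: a_1 = 0, b_1 = (-8 + 2·π^2)/π.
Then c_1 = (a_1 − i·b_1)/2 = -i·π + 4·i/π.

Final answer: -i·π + 4·i/π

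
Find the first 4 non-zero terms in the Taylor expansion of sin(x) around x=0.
-x^7/5040 + x^5/120 - x^3/6 + x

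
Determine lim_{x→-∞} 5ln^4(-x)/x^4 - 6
The quotient is an ∞/∞ indeterminate form as x → -∞.
Compare growth rates of the dominant terms (exponentials ≫ polynomials ≫ logarithms), or apply L'Hôpital's rule; the quotient → 0.
Adding the constant: 0 - 6 = -6. Limit = -6.

Final answer: -6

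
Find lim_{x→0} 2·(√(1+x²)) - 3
Direct substitution at x = 0 gives -1.

Final answer: -1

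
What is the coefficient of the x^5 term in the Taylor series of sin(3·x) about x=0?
Expand to order 5: sin(3·x) = 81·x^5/40 - 9·x^3/2 + 3·x + O(x^6).
The coefficient of x^5 is 81/40.

Final answer: 81/40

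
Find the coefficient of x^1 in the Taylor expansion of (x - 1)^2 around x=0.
Expand to order 1: (x - 1)^2 = 1 - 2·x + O(x^2).
The coefficient of x^1 is -2.

Final answer: -2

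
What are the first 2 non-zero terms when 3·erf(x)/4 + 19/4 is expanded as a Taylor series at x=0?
3·x/(2·√(π)) + 19/4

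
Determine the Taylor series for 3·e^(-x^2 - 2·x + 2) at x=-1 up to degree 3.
3·e^(3) - 3·e^(3)·(x + 1)^2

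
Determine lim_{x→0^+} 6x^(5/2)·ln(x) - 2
The product is a 0·∞ indeterminate form at x → 0⁺.
Rewrite the product as 6·ln(x) / x^(-5/2) and apply L'Hôpital, or use the standard hierarchy x^(-5/2) ≫ |ln x| as x → 0⁺.
The indeterminate product → 0, so the limit = -2.

Final answer: -2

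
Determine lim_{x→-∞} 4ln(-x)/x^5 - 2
The quotient is an ∞/∞ indeterminate form as x → -∞.
Compare growth rates of the dominant terms (exponentials ≫ polynomials ≫ logarithms), or apply L'Hôpital's rule; the quotient → 0.
Adding the constant: 0 - 2 = -2. Limit = -2.

Final answer: -2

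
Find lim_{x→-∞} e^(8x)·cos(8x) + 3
Evaluate the dominant behaviour as x → -∞; each term tends to a finite value or vanishes.
Limit = 3.

Final answer: 3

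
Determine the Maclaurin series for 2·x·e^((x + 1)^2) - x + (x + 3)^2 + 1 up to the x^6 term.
26·e·x^6/5 + 19·e·x^5/3 + 20·e·x^4/3 + 6·e·x^3 + x^2·(1 + 4·e) + x·(5 + 2·e) + 10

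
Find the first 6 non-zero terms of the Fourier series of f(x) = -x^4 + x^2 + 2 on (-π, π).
(-52 + 8·π^2)·cos(x) + (4 - 2·π^2)·cos(2·x) + (-28/27 + 8·π^2/9)·cos(3·x) + (7/16 - π^2/2)·cos(4·x) + (-148/625 + 8·π^2/25)·cos(5·x) - π^4/5 + 2 + π^2/3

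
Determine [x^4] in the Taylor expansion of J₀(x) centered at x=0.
Expand to order 4: J₀(x) = x^4/64 - x^2/4 + 1 + O(x^5).
The coefficient of x^4 is 1/64.

Final answer: 1/64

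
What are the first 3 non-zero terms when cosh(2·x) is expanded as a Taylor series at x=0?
2·x^4/3 + 2·x^2 + 1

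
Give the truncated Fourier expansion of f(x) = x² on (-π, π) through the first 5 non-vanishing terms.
-4·cos(x) + cos(2·x) - 4·cos(3·x)/9 + cos(4·x)/4 + π^2/3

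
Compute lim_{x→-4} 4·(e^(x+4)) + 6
Direct substitution at x = -4 gives 10.

Final answer: 10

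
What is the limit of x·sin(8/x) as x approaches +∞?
As x → +∞: let u = 8/x → 0⁺; then x·sin(8/x) = 8·sin(u)/u → 8·1 = 8.
Limit = 8.

Final answer: 8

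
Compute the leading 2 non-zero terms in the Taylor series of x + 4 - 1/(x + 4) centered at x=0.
17·x/16 + 15/4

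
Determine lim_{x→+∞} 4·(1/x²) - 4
Evaluate the dominant behaviour as x → +∞; each term tends to a finite value or vanishes.
Limit = -4.

Final answer: -4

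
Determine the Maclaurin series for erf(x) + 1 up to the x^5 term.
x^5/(5·√(π)) - 2·x^3/(3·√(π)) + 2·x/√(π) + 1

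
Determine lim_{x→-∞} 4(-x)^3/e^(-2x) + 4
The quotient is an ∞/∞ indeterminate form as x → -∞.
Compare growth rates of the dominant terms (exponentials ≫ polynomials ≫ logarithms), or apply L'Hôpital's rule; the quotient → 0.
Adding the constant: 0 + 4 = 4. Limit = 4.

Final answer: 4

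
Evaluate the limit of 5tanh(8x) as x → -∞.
Evaluate the dominant behaviour as x → -∞; each term tends to a finite value or vanishes.
Limit = -5.

Final answer: -5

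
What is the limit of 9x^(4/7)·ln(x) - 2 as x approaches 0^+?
The product is a 0·∞ indeterminate form at x → 0⁺.
Rewrite the product as 9·ln(x) / x^(-4/7) and apply L'Hôpital, or use the standard hierarchy x^(-4/7) ≫ |ln x| as x → 0⁺.
The indeterminate product → 0, so the limit = -2.

Final answer: -2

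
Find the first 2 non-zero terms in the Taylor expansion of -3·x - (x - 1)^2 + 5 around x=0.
4 - x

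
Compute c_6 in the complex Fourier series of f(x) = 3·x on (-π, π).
Compute the real Fourier coefficients first: a_6 = 0, b_6 = -1.
Then c_6 = (a_6 − i·b_6)/2 = i/2.

Final answer: i/2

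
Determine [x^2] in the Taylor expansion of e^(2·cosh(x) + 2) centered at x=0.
Expand to order 2: e^(2·cosh(x) + 2) = x^2·e^(4) + e^(4) + O(x^3).
The coefficient of x^2 is e^(4).

Final answer: e^(4)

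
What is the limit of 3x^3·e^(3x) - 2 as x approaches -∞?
The product is a 0·∞ indeterminate form at x → -∞.
Rewrite the product as 3x^3 / e^(-3x) (an ∞/∞ form) and apply L'Hôpital, or use the standard hierarchy e^(3|x|) ≫ |x^3| as x → -∞.
The indeterminate product → 0, so the limit = -2.

Final answer: -2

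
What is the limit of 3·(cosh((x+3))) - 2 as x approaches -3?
Direct substitution at x = -3 gives 1.

Final answer: 1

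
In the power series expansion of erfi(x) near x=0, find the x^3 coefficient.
Expand to order 3: erfi(x) = 2·x^3/(3·√(π)) + 2·x/√(π) + O(x^4).
The coefficient of x^3 is 2/(3·√(π)).

Final answer: 2/(3·√(π))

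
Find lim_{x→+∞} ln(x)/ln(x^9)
This is an ∞/∞ indeterminate form as x → +∞.
Write ln(x^9) = 9·ln(x), reducing the quotient to 1/9.
Limit = 1/9.

Final answer: 1/9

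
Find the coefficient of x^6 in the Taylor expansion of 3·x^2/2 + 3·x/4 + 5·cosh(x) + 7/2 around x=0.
Expand to order 6: 3·x^2/2 + 3·x/4 + 5·cosh(x) + 7/2 = x^6/144 + 5·x^4/24 + 4·x^2 + 3·x/4 + 17/2 + O(x^7).
The coefficient of x^6 is 1/144.

Final answer: 1/144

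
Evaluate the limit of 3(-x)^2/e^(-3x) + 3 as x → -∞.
The quotient is an ∞/∞ indeterminate form as x → -∞.
Compare growth rates of the dominant terms (exponentials ≫ polynomials ≫ logarithms), or apply L'Hôpital's rule; the quotient → 0.
Adding the constant: 0 + 3 = 3. Limit = 3.

Final answer: 3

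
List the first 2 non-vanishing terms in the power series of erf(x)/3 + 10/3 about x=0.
2·x/(3·√(π)) + 10/3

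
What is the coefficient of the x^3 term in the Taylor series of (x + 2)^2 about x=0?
Expand to order 3: (x + 2)^2 = x^2 + 4·x + 4 + O(x^4).
The coefficient of x^3 is 0.

Final answer: 0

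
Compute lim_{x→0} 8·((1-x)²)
Direct substitution at x = 0 gives 8.

Final answer: 8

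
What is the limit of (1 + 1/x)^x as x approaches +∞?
As x → +∞: this is the defining limit (1 + 1/x)^x → e^1.
Limit = e.

Final answer: e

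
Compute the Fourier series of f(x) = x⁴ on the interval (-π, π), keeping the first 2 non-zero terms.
(48 - 8·π^2)·cos(x) + π^4/5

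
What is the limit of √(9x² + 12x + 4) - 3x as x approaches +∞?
As x → +∞: multiply by the conjugate to get (12x+4)/(√(9x²+12x+4)+3x); the denominator ~ 6x, so the limit is 12/6 = 2.
Limit = 2.

Final answer: 2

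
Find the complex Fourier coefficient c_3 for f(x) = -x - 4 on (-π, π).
Compute the real Fourier coefficients first: a_3 = 0, b_3 = -2/3.
Then c_3 = (a_3 − i·b_3)/2 = i/3.

Final answer: i/3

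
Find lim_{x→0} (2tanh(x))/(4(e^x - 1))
Both numerator and denominator → 0 as x → 0; this is a 0/0 indeterminate form.
Expand each to leading order near x = 0: numerator ~ 2·x, denominator ~ 4·x.
The limit of the ratio is 1/2.

Final answer: 1/2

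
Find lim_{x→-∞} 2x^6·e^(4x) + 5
The product is a 0·∞ indeterminate form at x → -∞.
Rewrite the product as 2x^6 / e^(-4x) (an ∞/∞ form) and apply L'Hôpital, or use the standard hierarchy e^(4|x|) ≫ |x^6| as x → -∞.
The indeterminate product → 0, so the limit = 5.

Final answer: 5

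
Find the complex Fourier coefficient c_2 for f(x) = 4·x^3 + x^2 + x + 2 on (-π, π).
Compute the real Fourier coefficients first: a_2 = 1, b_2 = 5 - 4·π^2.
Then c_2 = (a_2 − i·b_2)/2 = 1/2 - 5·i/2 + 2·i·π^2.

Final answer: 1/2 - 5·i/2 + 2·i·π^2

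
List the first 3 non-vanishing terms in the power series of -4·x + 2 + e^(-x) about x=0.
x^2/2 - 5·x + 3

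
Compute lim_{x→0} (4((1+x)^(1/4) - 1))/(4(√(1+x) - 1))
Both numerator and denominator → 0 as x → 0; this is a 0/0 indeterminate form.
Expand each to leading order near x = 0: numerator ~ x, denominator ~ 2·x.
The limit of the ratio is 1/2.

Final answer: 1/2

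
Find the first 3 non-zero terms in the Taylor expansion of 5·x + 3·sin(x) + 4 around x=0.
-x^3/2 + 8·x + 4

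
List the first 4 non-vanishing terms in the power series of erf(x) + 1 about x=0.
x^5/(5·√(π)) - 2·x^3/(3·√(π)) + 2·x/√(π) + 1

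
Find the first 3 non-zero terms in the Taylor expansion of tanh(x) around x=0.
2·x^5/15 - x^3/3 + x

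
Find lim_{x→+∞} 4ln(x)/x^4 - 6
The quotient is an ∞/∞ indeterminate form as x → +∞.
The polynomial denominator x^4 dominates the logarithmic numerator (any positive power of x ≫ ln(x) as x → ∞), so the quotient → 0.
Adding the constant: 0 - 6 = -6. Limit = -6.

Final answer: -6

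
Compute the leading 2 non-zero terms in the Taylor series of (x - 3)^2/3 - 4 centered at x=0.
-2·x - 1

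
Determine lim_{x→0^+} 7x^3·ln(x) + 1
The product is a 0·∞ indeterminate form at x → 0⁺.
Rewrite the product as 7·ln(x) / x^(-3) and apply L'Hôpital, or use the standard hierarchy x^(-3) ≫ |ln x| as x → 0⁺.
The indeterminate product → 0, so the limit = 1.

Final answer: 1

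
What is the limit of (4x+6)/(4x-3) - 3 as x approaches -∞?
Evaluate the dominant behaviour as x → -∞; each term tends to a finite value or vanishes.
Limit = -2.

Final answer: -2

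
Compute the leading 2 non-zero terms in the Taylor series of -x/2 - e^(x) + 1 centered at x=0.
-x^2/2 - 3·x/2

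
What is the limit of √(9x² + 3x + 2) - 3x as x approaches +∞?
As x → +∞: multiply by the conjugate to get (3x+2)/(√(9x²+3x+2)+3x); the denominator ~ 6x, so the limit is 3/6 = 1/2.
Limit = 1/2.

Final answer: 1/2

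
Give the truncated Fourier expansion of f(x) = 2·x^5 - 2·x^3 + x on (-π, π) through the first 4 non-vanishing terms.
(-84·π^2 + 4·π^4 + 506)·sin(x) + (-2·π^4 - 19 + 12·π^2)·sin(2·x) + (-116·π^2/27 + 286/81 + 4·π^4/3)·sin(3·x) + (-π^4 - 43/32 + 9·π^2/4)·sin(4·x)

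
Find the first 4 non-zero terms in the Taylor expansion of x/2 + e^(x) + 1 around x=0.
x^3/6 + x^2/2 + 3·x/2 + 2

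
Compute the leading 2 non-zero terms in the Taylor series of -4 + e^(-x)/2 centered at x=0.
-x/2 - 7/2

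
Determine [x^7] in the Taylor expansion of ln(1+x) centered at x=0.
Expand to order 7: ln(1+x) = x^7/7 - x^6/6 + x^5/5 - x^4/4 + x^3/3 - x^2/2 + x + O(x^8).
The coefficient of x^7 is 1/7.

Final answer: 1/7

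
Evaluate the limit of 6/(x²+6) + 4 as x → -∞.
Evaluate the dominant behaviour as x → -∞; each term tends to a finite value or vanishes.
Limit = 4.

Final answer: 4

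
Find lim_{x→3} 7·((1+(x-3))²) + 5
Direct substitution at x = 3 gives 12.

Final answer: 12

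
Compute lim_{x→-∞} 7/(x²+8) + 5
Evaluate the dominant behaviour as x → -∞; each term tends to a finite value or vanishes.
Limit = 5.

Final answer: 5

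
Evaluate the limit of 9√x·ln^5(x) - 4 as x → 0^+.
The product is a 0·∞ indeterminate form at x → 0⁺.
Rewrite the product as 9·ln^5(x) / x^(-1/2) and apply L'Hôpital, or use the standard hierarchy x^(-1/2) ≫ |ln x|^5 as x → 0⁺.
The indeterminate product → 0, so the limit = -4.

Final answer: -4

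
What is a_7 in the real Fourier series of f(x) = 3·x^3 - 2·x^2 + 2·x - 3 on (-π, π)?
a_7 = (1/π) ∫_{-π}^{π} f(x)·cos(7x) dx.
Evaluate the integral (use parity and integration by parts as needed): a_7 = 8/49.

Final answer: 8/49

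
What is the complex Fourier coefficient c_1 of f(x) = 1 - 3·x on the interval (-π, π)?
Compute the real Fourier coefficients first: a_1 = 0, b_1 = -6.
Then c_1 = (a_1 − i·b_1)/2 = 3·i.

Final answer: 3·i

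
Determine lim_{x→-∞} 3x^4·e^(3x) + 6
The product is a 0·∞ indeterminate form at x → -∞.
Rewrite the product as 3x^4 / e^(-3x) (an ∞/∞ form) and apply L'Hôpital, or use the standard hierarchy e^(3|x|) ≫ |x^4| as x → -∞.
The indeterminate product → 0, so the limit = 6.

Final answer: 6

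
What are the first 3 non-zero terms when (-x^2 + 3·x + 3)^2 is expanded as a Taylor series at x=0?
3·x^2 + 18·x + 9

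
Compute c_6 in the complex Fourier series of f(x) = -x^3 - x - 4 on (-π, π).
Compute the real Fourier coefficients first: a_6 = 0, b_6 = 5/18 + π^2/3.
Then c_6 = (a_6 − i·b_6)/2 = -i·π^2/6 - 5·i/36.

Final answer: -i·π^2/6 - 5·i/36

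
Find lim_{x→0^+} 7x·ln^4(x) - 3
The product is a 0·∞ indeterminate form at x → 0⁺.
Rewrite the product as 7·ln^4(x) / x^(-1) and apply L'Hôpital, or use the standard hierarchy x^(-1) ≫ |ln x|^4 as x → 0⁺.
The indeterminate product → 0, so the limit = -3.

Final answer: -3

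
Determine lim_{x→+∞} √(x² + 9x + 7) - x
This is an ∞ − ∞ indeterminate form.
Multiply and divide by the conjugate √(x²+9x + 7) + x; the x² terms cancel, leaving (9x + 7)/(√(x²+9x + 7)+x) → 9/2.
Limit = 9/2.

Final answer: 9/2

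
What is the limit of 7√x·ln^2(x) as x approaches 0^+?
This is a 0·∞ indeterminate form at x → 0⁺.
Rewrite the product as 7·ln^2(x) / x^(-1/2) and apply L'Hôpital, or use the standard hierarchy x^(-1/2) ≫ |ln x|^2 as x → 0⁺.
The indeterminate product → 0, so the limit = 0.

Final answer: 0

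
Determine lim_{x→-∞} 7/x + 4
Evaluate the dominant behaviour as x → -∞; each term tends to a finite value or vanishes.
Limit = 4.

Final answer: 4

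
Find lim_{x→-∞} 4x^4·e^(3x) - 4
The product is a 0·∞ indeterminate form at x → -∞.
Rewrite the product as 4x^4 / e^(-3x) (an ∞/∞ form) and apply L'Hôpital, or use the standard hierarchy e^(3|x|) ≫ |x^4| as x → -∞.
The indeterminate product → 0, so the limit = -4.

Final answer: -4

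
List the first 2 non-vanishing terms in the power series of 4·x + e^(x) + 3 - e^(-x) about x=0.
6·x + 3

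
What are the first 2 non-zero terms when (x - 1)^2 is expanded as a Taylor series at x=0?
1 - 2·x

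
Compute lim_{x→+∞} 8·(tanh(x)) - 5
Evaluate the dominant behaviour as x → +∞; each term tends to a finite value or vanishes.
Limit = 3.

Final answer: 3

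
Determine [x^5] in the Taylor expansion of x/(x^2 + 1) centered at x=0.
Expand to order 5: x/(x^2 + 1) = x^5 - x^3 + x + O(x^6).
The coefficient of x^5 is 1.

Final answer: 1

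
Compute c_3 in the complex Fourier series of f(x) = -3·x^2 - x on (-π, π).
Compute the real Fourier coefficients first: a_3 = 4/3, b_3 = -2/3.
Then c_3 = (a_3 − i·b_3)/2 = 2/3 + i/3.

Final answer: 2/3 + i/3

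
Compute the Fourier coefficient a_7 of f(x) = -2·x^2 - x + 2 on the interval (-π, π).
a_7 = (1/π) ∫_{-π}^{π} f(x)·cos(7x) dx.
Evaluate the integral (use parity and integration by parts as needed): a_7 = 8/49.

Final answer: 8/49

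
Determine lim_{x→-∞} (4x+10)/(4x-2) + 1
Evaluate the dominant behaviour as x → -∞; each term tends to a finite value or vanishes.
Limit = 2.

Final answer: 2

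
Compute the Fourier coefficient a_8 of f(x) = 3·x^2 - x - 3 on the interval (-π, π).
a_8 = (1/π) ∫_{-π}^{π} f(x)·cos(8x) dx.
Evaluate the integral (use parity and integration by parts as needed): a_8 = 3/16.

Final answer: 3/16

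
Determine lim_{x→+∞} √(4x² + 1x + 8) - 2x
As x → +∞: multiply by the conjugate to get (1x+8)/(√(4x²+1x+8)+2x); the denominator ~ 4x, so the limit is 1/4.
Limit = 1/4.

Final answer: 1/4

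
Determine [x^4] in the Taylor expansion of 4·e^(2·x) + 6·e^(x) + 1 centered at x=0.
Expand to order 4: 4·e^(2·x) + 6·e^(x) + 1 = 35·x^4/12 + 19·x^3/3 + 11·x^2 + 14·x + 11 + O(x^5).
The coefficient of x^4 is 35/12.

Final answer: 35/12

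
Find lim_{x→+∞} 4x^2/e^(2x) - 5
The quotient is an ∞/∞ indeterminate form as x → +∞.
The exponential denominator e^(2x) dominates the polynomial numerator (e^x ≫ x^2 as x → ∞), so the quotient → 0.
Adding the constant: 0 - 5 = -5. Limit = -5.

Final answer: -5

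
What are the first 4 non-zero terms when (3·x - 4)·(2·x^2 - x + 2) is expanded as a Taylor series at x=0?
6·x^3 - 11·x^2 + 10·x - 8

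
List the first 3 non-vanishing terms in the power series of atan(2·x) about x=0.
32·x^5/5 - 8·x^3/3 + 2·x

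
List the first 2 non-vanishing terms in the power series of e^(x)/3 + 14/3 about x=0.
x/3 + 5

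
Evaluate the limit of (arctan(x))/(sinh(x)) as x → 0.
Both numerator and denominator → 0 as x → 0; this is a 0/0 indeterminate form.
Expand each to leading order near x = 0: numerator ~ x, denominator ~ x.
The limit of the ratio is 1.

Final answer: 1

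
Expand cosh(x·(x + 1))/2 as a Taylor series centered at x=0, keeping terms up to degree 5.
x^5/12 + 13·x^4/48 + x^3/2 + x^2/4 + 1/2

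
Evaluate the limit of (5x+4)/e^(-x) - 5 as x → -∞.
The quotient is an ∞/∞ indeterminate form as x → -∞.
Compare growth rates of the dominant terms (exponentials ≫ polynomials ≫ logarithms), or apply L'Hôpital's rule; the quotient → 0.
Adding the constant: 0 - 5 = -5. Limit = -5.

Final answer: -5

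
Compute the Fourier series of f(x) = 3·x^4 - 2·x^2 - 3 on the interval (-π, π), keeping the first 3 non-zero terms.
(152 - 24·π^2)·cos(x) + (-11 + 6·π^2)·cos(2·x) - 2·π^2/3 - 3 + 3·π^4/5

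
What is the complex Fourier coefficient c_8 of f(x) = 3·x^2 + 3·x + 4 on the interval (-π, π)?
Compute the real Fourier coefficients first: a_8 = 3/16, b_8 = -3/4.
Then c_8 = (a_8 − i·b_8)/2 = 3/32 + 3·i/8.

Final answer: 3/32 + 3·i/8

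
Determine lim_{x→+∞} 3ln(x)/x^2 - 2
The quotient is an ∞/∞ indeterminate form as x → +∞.
The polynomial denominator x^2 dominates the logarithmic numerator (any positive power of x ≫ ln(x) as x → ∞), so the quotient → 0.
Adding the constant: 0 - 2 = -2. Limit = -2.

Final answer: -2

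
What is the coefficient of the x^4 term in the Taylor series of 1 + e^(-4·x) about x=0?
Expand to order 4: 1 + e^(-4·x) = 32·x^4/3 - 32·x^3/3 + 8·x^2 - 4·x + 2 + O(x^5).
The coefficient of x^4 is 32/3.

Final answer: 32/3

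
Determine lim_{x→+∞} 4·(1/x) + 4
Evaluate the dominant behaviour as x → +∞; each term tends to a finite value or vanishes.
Limit = 4.

Final answer: 4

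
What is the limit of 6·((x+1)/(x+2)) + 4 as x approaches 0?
Direct substitution at x = 0 gives 7.

Final answer: 7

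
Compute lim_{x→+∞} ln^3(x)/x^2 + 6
The quotient is an ∞/∞ indeterminate form as x → +∞.
The polynomial denominator x^2 dominates the logarithmic numerator (any positive power of x ≫ ln^3(x) as x → ∞), so the quotient → 0.
Adding the constant: 0 + 6 = 6. Limit = 6.

Final answer: 6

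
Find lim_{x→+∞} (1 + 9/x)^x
As x → +∞: this is the defining limit (1 + 9/x)^x → e^9.
Limit = e^(9).

Final answer: e^(9)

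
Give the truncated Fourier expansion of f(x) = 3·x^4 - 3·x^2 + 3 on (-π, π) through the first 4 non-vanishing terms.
(156 - 24·π^2)·cos(x) + (-12 + 6·π^2)·cos(2·x) + (28/9 - 8·π^2/3)·cos(3·x) - π^2 + 3 + 3·π^4/5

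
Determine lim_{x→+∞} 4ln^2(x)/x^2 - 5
The quotient is an ∞/∞ indeterminate form as x → +∞.
The polynomial denominator x^2 dominates the logarithmic numerator (any positive power of x ≫ ln^2(x) as x → ∞), so the quotient → 0.
Adding the constant: 0 - 5 = -5. Limit = -5.

Final answer: -5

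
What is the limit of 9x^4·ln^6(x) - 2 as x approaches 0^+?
The product is a 0·∞ indeterminate form at x → 0⁺.
Rewrite the product as 9·ln^6(x) / x^(-4) and apply L'Hôpital, or use the standard hierarchy x^(-4) ≫ |ln x|^6 as x → 0⁺.
The indeterminate product → 0, so the limit = -2.

Final answer: -2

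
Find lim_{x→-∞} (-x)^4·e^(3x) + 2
The product is a 0·∞ indeterminate form at x → -∞.
Rewrite the product as (-x)^4 / e^(-3x) (an ∞/∞ form) and apply L'Hôpital, or use the standard hierarchy e^(3|x|) ≫ |(-x)^4| as x → -∞.
The indeterminate product → 0, so the limit = 2.

Final answer: 2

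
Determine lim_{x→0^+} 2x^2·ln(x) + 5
The product is a 0·∞ indeterminate form at x → 0⁺.
Rewrite the product as 2·ln(x) / x^(-2) and apply L'Hôpital, or use the standard hierarchy x^(-2) ≫ |ln x| as x → 0⁺.
The indeterminate product → 0, so the limit = 5.

Final answer: 5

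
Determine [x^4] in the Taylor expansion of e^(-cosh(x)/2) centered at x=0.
Expand to order 4: e^(-cosh(x)/2) = x^4·e^(-1/2)/96 - x^2·e^(-1/2)/4 + e^(-1/2) + O(x^5).
The coefficient of x^4 is e^(-1/2)/96.

Final answer: e^(-1/2)/96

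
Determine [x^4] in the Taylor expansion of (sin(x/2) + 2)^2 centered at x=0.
Expand to order 4: (sin(x/2) + 2)^2 = -x^4/48 - x^3/12 + x^2/4 + 2·x + 4 + O(x^5).
The coefficient of x^4 is -1/48.

Final answer: -1/48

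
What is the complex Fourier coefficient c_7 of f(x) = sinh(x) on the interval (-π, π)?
Compute the real Fourier coefficients first: a_7 = 0, b_7 = 7·sinh(π)/(25·π).
Then c_7 = (a_7 − i·b_7)/2 = -7·i·sinh(π)/(50·π).

Final answer: -7·i·sinh(π)/(50·π)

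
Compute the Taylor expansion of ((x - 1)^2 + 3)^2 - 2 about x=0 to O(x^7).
x^4 - 4·x^3 + 12·x^2 - 16·x + 14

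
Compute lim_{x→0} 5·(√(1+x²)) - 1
Direct substitution at x = 0 gives 4.

Final answer: 4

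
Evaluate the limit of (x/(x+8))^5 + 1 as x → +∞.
As x → +∞: x/(x+8) = 1/(1 + 8/x) → 1, and the 5th power of a limit-1 base also → 1; with the additive constant, 1 + 1 = 2.
Limit = 2.

Final answer: 2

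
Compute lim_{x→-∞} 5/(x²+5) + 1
Evaluate the dominant behaviour as x → -∞; each term tends to a finite value or vanishes.
Limit = 1.

Final answer: 1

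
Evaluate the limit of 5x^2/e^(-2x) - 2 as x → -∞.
The quotient is an ∞/∞ indeterminate form as x → -∞.
Compare growth rates of the dominant terms (exponentials ≫ polynomials ≫ logarithms), or apply L'Hôpital's rule; the quotient → 0.
Adding the constant: 0 - 2 = -2. Limit = -2.

Final answer: -2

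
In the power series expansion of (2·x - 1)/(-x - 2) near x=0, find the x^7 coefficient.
Expand to order 7: (2·x - 1)/(-x - 2) = -5·x^7/256 + 5·x^6/128 - 5·x^5/64 + 5·x^4/32 - 5·x^3/16 + 5·x^2/8 - 5·x/4 + 1/2 + O(x^8).
The coefficient of x^7 is -5/256.

Final answer: -5/256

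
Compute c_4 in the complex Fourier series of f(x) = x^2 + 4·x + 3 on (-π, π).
Compute the real Fourier coefficients first: a_4 = 1/4, b_4 = -2.
Then c_4 = (a_4 − i·b_4)/2 = 1/8 + i.

Final answer: 1/8 + i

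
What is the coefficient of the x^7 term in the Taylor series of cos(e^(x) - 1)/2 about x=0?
19/720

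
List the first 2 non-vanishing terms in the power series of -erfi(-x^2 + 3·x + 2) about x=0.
-6·x·e^(4)/√(π) - erfi(2)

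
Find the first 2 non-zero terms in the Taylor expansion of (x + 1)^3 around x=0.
3·x + 1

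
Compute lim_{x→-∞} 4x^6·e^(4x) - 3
The product is a 0·∞ indeterminate form at x → -∞.
Rewrite the product as 4x^6 / e^(-4x) (an ∞/∞ form) and apply L'Hôpital, or use the standard hierarchy e^(4|x|) ≫ |x^6| as x → -∞.
The indeterminate product → 0, so the limit = -3.

Final answer: -3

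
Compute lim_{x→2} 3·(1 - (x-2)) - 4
Direct substitution at x = 2 gives -1.

Final answer: -1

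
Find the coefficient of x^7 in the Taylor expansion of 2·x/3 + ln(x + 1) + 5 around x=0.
Expand to order 7: 2·x/3 + ln(x + 1) + 5 = x^7/7 - x^6/6 + x^5/5 - x^4/4 + x^3/3 - x^2/2 + 5·x/3 + 5 + O(x^8).
The coefficient of x^7 is 1/7.

Final answer: 1/7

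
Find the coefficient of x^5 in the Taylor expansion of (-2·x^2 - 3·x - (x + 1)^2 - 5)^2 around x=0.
Expand to order 5: (-2·x^2 - 3·x - (x + 1)^2 - 5)^2 = 9·x^4 + 30·x^3 + 61·x^2 + 60·x + 36 + O(x^6).
The coefficient of x^5 is 0.

Final answer: 0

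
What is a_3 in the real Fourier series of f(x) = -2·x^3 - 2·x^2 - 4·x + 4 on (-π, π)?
a_3 = (1/π) ∫_{-π}^{π} f(x)·cos(3x) dx.
Evaluate the integral (use parity and integration by parts as needed): a_3 = 8/9.

Final answer: 8/9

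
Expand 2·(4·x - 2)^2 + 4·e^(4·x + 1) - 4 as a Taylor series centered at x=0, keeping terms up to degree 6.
1024·e·x^6/45 + 512·e·x^5/15 + 128·e·x^4/3 + 128·e·x^3/3 + x^2·(32 + 32·e) + x·(-32 + 16·e) + 4 + 4·e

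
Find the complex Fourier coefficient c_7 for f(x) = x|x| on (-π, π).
Compute the real Fourier coefficients first: a_7 = 0, b_7 = (-8 + 98·π^2)/(343·π).
Then c_7 = (a_7 − i·b_7)/2 = -i·π/7 + 4·i/(343·π).

Final answer: -i·π/7 + 4·i/(343·π)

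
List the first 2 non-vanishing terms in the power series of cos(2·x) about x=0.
1 - 2·x^2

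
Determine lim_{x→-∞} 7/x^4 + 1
Evaluate the dominant behaviour as x → -∞; each term tends to a finite value or vanishes.
Limit = 1.

Final answer: 1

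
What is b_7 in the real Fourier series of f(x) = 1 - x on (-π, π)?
b_7 = (1/π) ∫_{-π}^{π} f(x)·sin(7x) dx.
Evaluate the integral (use parity and integration by parts as needed): b_7 = -2/7.

Final answer: -2/7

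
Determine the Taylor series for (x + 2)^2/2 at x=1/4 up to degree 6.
81/32 + 9·(x - 1/4)/4 + (x - 1/4)^2/2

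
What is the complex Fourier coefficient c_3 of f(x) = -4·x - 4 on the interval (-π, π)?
Compute the real Fourier coefficients first: a_3 = 0, b_3 = -8/3.
Then c_3 = (a_3 − i·b_3)/2 = 4·i/3.

Final answer: 4·i/3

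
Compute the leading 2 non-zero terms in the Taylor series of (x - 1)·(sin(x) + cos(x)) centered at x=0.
3·x^2/2 - 1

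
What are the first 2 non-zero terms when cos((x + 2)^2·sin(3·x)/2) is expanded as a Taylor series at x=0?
1 - 18·x^2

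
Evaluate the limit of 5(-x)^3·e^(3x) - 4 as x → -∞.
The product is a 0·∞ indeterminate form at x → -∞.
Rewrite the product as 5(-x)^3 / e^(-3x) (an ∞/∞ form) and apply L'Hôpital, or use the standard hierarchy e^(3|x|) ≫ |(-x)^3| as x → -∞.
The indeterminate product → 0, so the limit = -4.

Final answer: -4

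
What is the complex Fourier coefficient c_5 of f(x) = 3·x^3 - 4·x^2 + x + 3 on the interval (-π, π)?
Compute the real Fourier coefficients first: a_5 = 16/25, b_5 = 14/125 + 6·π^2/5.
Then c_5 = (a_5 − i·b_5)/2 = 8/25 - 3·i·π^2/5 - 7·i/125.

Final answer: 8/25 - 3·i·π^2/5 - 7·i/125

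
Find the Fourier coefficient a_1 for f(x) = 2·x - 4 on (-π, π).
a_1 = (1/π) ∫_{-π}^{π} f(x)·cos(1x) dx.
Evaluate the integral (use parity and integration by parts as needed): a_1 = 0.

Final answer: 0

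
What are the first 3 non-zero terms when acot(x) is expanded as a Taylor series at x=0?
x^3/3 - x + π/2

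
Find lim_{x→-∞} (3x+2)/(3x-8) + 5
Evaluate the dominant behaviour as x → -∞; each term tends to a finite value or vanishes.
Limit = 6.

Final answer: 6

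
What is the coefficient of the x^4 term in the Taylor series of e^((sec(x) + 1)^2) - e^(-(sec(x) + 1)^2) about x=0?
Expand to order 4: e^((sec(x) + 1)^2) - e^(-(sec(x) + 1)^2) = x^4·(-11·e^(-4)/12 + 37·e^(4)/12) + x^2·(2·e^(-4) + 2·e^(4)) - e^(-4) + e^(4) + O(x^5).
The coefficient of x^4 is -11·e^(-4)/12 + 37·e^(4)/12.

Final answer: -11·e^(-4)/12 + 37·e^(4)/12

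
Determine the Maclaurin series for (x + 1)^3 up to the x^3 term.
x^3 + 3·x^2 + 3·x + 1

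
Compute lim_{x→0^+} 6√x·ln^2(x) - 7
The product is a 0·∞ indeterminate form at x → 0⁺.
Rewrite the product as 6·ln^2(x) / x^(-1/2) and apply L'Hôpital, or use the standard hierarchy x^(-1/2) ≫ |ln x|^2 as x → 0⁺.
The indeterminate product → 0, so the limit = -7.

Final answer: -7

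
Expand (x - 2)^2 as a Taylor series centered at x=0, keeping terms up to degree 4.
x^2 - 4·x + 4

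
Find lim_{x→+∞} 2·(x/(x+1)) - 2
Evaluate the dominant behaviour as x → +∞; each term tends to a finite value or vanishes.
Limit = 0.

Final answer: 0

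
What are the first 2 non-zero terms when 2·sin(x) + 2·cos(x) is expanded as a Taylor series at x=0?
2·x + 2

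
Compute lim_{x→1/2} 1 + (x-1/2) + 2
Direct substitution at x = 1/2 gives 3.

Final answer: 3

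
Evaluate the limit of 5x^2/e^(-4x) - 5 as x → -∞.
The quotient is an ∞/∞ indeterminate form as x → -∞.
Compare growth rates of the dominant terms (exponentials ≫ polynomials ≫ logarithms), or apply L'Hôpital's rule; the quotient → 0.
Adding the constant: 0 - 5 = -5. Limit = -5.

Final answer: -5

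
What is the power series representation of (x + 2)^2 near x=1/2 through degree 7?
25/4 + 5·(x - 1/2) + (x - 1/2)^2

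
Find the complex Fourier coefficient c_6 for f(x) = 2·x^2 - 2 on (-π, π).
Compute the real Fourier coefficients first: a_6 = 2/9, b_6 = 0.
Then c_6 = (a_6 − i·b_6)/2 = 1/9.

Final answer: 1/9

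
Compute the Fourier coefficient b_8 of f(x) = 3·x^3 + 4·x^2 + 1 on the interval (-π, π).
b_8 = (1/π) ∫_{-π}^{π} f(x)·sin(8x) dx.
Evaluate the integral (use parity and integration by parts as needed): b_8 = 9/128 - 3·π^2/4.

Final answer: 9/128 - 3·π^2/4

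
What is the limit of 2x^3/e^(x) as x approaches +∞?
This is an ∞/∞ indeterminate form as x → +∞.
The exponential denominator e^(x) dominates the polynomial numerator (e^x ≫ x^3 as x → ∞), so the quotient → 0.
Limit = 0.

Final answer: 0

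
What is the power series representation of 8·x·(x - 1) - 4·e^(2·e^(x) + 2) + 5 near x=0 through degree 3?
-44·x^3·e^(4)/3 + x^2·(8 - 12·e^(4)) + x·(-8·e^(4) - 8) - 4·e^(4) + 5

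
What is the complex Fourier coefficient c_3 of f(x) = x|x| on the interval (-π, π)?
Compute the real Fourier coefficients first: a_3 = 0, b_3 = (-8 + 18·π^2)/(27·π).
Then c_3 = (a_3 − i·b_3)/2 = -i·π/3 + 4·i/(27·π).

Final answer: -i·π/3 + 4·i/(27·π)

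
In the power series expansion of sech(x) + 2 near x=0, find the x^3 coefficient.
Expand to order 3: sech(x) + 2 = 3 - x^2/2 + O(x^4).
The coefficient of x^3 is 0.

Final answer: 0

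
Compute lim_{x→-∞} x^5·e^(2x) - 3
The product is a 0·∞ indeterminate form at x → -∞.
Rewrite the product as x^5 / e^(-2x) (an ∞/∞ form) and apply L'Hôpital, or use the standard hierarchy e^(2|x|) ≫ |x^5| as x → -∞.
The indeterminate product → 0, so the limit = -3.

Final answer: -3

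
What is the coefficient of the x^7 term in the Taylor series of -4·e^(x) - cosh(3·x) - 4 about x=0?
Expand to order 7: -4·e^(x) - cosh(3·x) - 4 = -x^7/1260 - 733·x^6/720 - x^5/30 - 85·x^4/24 - 2·x^3/3 - 13·x^2/2 - 4·x - 9 + O(x^8).
The coefficient of x^7 is -1/1260.

Final answer: -1/1260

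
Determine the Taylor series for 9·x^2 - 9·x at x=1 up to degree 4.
9·(x - 1) + 9·(x - 1)^2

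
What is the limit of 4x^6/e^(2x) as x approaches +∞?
This is an ∞/∞ indeterminate form as x → +∞.
The exponential denominator e^(2x) dominates the polynomial numerator (e^x ≫ x^6 as x → ∞), so the quotient → 0.
Limit = 0.

Final answer: 0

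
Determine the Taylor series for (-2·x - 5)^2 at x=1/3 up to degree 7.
289/9 + 68·(x - 1/3)/3 + 4·(x - 1/3)^2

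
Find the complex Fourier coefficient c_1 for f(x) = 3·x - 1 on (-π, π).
Compute the real Fourier coefficients first: a_1 = 0, b_1 = 6.
Then c_1 = (a_1 − i·b_1)/2 = -3·i.

Final answer: -3·i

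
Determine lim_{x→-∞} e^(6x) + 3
Evaluate the dominant behaviour as x → -∞; each term tends to a finite value or vanishes.
Limit = 3.

Final answer: 3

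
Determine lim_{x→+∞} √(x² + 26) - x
This is an ∞ − ∞ indeterminate form.
Multiply and divide by the conjugate √(x²+26) + x; the x² terms cancel, leaving 26/(√(x²+26)+x) → 0.
Limit = 0.

Final answer: 0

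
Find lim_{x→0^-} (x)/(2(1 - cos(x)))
Both numerator and denominator → 0 as x → 0^-; this is a 0/0 indeterminate form.
Expand each to leading order near x = 0: numerator ~ x, denominator ~ x^2.
The limit of the ratio is -∞.

Final answer: -∞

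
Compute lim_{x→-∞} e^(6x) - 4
Evaluate the dominant behaviour as x → -∞; each term tends to a finite value or vanishes.
Limit = -4.

Final answer: -4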